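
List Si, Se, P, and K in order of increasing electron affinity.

K, P, Si, Se

Adding an electron releases more energy for atoms nearer the top right (short of the noble gases).
Neither a single period nor a single group — weigh both effects.
P > K: both effects reinforce here, so P is clearly the higher of the two.
Si > P: this pair runs against the simple trend — see the exception note.
Se > Si: the two effects oppose for this pair; the across-period effect wins (195 vs 134 kJ/mol).
Note the exception: Si has a higher electron affinity than P, contrary to the simple trend — adding an electron to P's half-filled 3p³ is unfavourable, so Si (3p²) has the more exothermic EA.
For reference (kJ/mol): Si 134, P 72, K 48, Se 195.
So from lowest to highest: K < P < Si < Se.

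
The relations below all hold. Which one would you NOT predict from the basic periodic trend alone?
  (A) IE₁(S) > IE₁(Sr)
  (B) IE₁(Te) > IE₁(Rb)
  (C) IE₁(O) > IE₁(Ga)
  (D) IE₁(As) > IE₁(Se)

(D)

The general trend: first ionization energy increases across a period and decreases down a group.
(A) S (period 3, group 16) vs Sr (period 5, group 2): the stated order agrees with the simple trend.
(B) Te (period 5, group 16) vs Rb (period 5, group 1): the stated order agrees with the simple trend.
(C) O (period 2, group 16) vs Ga (period 4, group 13): the stated order agrees with the simple trend.
(D) As (period 4, group 15) vs Se (period 4, group 16): the stated order contradicts the simple trend.
The exception is (D): Se (4p⁴) ionizes more easily than half-filled As (4p³).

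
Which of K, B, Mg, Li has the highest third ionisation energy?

After 2 electrons have been removed, what remains? K²⁺ is already 1 electron into the core; B²⁺ still has 1 valence electron; Mg²⁺ is the bare [Ne] core; Li²⁺ is already 1 electron into the core.
Core electrons are held far more tightly than valence electrons, so K, Mg and Li top the IE_3 order.
Tabulated IE_3 (kJ/mol): K 4420, B 3660, Mg 7733, Li 11815.
Putting it together, IE_3: B < K < Mg < Li.

Li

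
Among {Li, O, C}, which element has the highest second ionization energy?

Li

After 1 electron has been removed, what remains? Li⁺ is the bare [He] core; O⁺ still has 5 valence electrons; C⁺ still has 3 valence electrons.
Breaking into a closed-shell core is much more expensive than removing a leftover valence electron — Li has the largest IE_2 here.
Valence configurations: O⁺ [He]2s²2p³, C⁺ [He]2s²2p¹.
Approximate IE_2 values (kJ/mol): Li 7298, O 3388, C 2353.
Overall IE_2 order: C < O < Li.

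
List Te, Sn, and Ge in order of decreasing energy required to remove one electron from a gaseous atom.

Te, Ge, Sn

Across a period the outer electron is held more tightly (higher IE₁); down a group it sits in a higher shell, more shielded, and comes off more easily.
Here both period and group differ, so the two effects have to be weighed against each other.
Ge > Sn: Ge sits above Sn in group 14, so the down-group effect alone puts Ge higher.
Te > Ge: the two effects oppose for this pair; the across-period effect wins (869 vs 762 kJ/mol).
For reference (kJ/mol): Ge 762, Sn 709, Te 869.
So from highest to lowest: Te > Ge > Sn.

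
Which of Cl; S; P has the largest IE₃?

Cl

The third ionization energy removes an electron from the +2 ion. For each element: Cl²⁺ still has 5 valence electrons; S²⁺ still has 4 valence electrons; P²⁺ still has 3 valence electrons.
All are still removing valence electrons, so compare the +2 ions as you would atoms: IE_3 generally rises across a period (higher Z_eff) and falls down a group (larger shell), subject to the usual subshell exceptions.
Valence configurations: Cl²⁺ [Ne]3s²3p³, S²⁺ [Ne]3s²3p², P²⁺ [Ne]3s²3p¹.
The numbers (kJ/mol): Cl 3822, S 3357, P 2914.
Overall IE_3 order: P < S < Cl.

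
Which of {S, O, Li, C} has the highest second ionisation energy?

Li

IE_2 is the cost of taking one more electron from the +1 cation: S⁺ still has 5 valence electrons; O⁺ still has 5 valence electrons; Li⁺ is the bare [He] core; C⁺ still has 3 valence electrons.
Core electrons are held far more tightly than valence electrons, so Li tops the IE_2 order.
Valence configurations: S⁺ [Ne]3s²3p³, O⁺ [He]2s²2p³, C⁺ [He]2s²2p¹.
Approximate IE_2 values (kJ/mol): S 2252, O 3388, Li 7298, C 2353.
So the second ionization energies run S < C < O < Li.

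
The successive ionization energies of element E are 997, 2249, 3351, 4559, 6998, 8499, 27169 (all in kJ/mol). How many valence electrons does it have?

Look for the largest jump between consecutive ionization energies: IE7/IE6 ≈ 3.2, far larger than any earlier ratio.
That jump marks the point where a core electron is being removed. So the atom has 6 valence electrons.

6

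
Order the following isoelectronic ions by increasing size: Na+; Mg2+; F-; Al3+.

Al3+ < Mg2+ < Na+ < F-

All of these have 10 electrons, so size is governed by nuclear charge alone: the more protons, the stronger the pull on the same electron cloud, and the smaller the ion.
Nuclear charges: Al3+ (Z=13), Mg2+ (Z=12), Na+ (Z=11), F- (Z=9).
Smallest to largest: Al3+ < Mg2+ < Na+ < F-.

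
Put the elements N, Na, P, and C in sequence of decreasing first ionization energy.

N > C > P > Na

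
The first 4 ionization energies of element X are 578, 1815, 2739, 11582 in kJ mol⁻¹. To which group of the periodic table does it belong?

Look for the largest jump between consecutive ionization energies: IE4/IE3 ≈ 4.2, far larger than any earlier ratio.
That jump marks the point where a core electron is being removed. So the atom has 3 valence electrons.
A main-group element with 3 valence electrons is in group 13.

Group 13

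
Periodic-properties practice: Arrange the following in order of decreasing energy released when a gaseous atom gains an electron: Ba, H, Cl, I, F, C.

Cl > F > I > C > H > Ba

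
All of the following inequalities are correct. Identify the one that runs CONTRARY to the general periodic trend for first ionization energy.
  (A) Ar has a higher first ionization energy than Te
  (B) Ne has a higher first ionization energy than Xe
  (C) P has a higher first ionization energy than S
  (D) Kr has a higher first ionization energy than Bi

(C)

The general trend: first ionization energy increases across a period and decreases down a group.
(A) Ar (period 3, group 18) vs Te (period 5, group 16): the stated order agrees with the simple trend.
(B) Ne (period 2, group 18) vs Xe (period 5, group 18): the stated order agrees with the simple trend.
(C) P (period 3, group 15) vs S (period 3, group 16): the stated order contradicts the simple trend.
(D) Kr (period 4, group 18) vs Bi (period 6, group 15): the stated order agrees with the simple trend.
The exception is (C): S (3p⁴) ionizes more easily than half-filled P (3p³) because the paired 3p electron in S is pushed out by e⁻–e⁻ repulsion.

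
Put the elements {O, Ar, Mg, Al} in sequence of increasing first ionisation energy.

O is in period 2, group 16; Mg is in period 3, group 2; Al is in period 3, group 13; Ar is in period 3, group 18.
First ionization energy rises across a period (greater Z_eff holds electrons more tightly) and falls down a group (valence electrons are farther from the nucleus).
Here both period and group differ, so the two effects have to be weighed against each other.
Mg > Al: this pair runs against the simple trend — see the exception note.
O > Mg: both effects reinforce here, so O is clearly the higher of the two.
Ar > O: period and group pull opposite ways; the across-period shift dominates (1521 vs 1314 kJ/mol).
Note the exception: Mg has a higher first ionization energy than Al, contrary to the simple trend — Al's single 3p electron is easier to remove than one from Mg's filled 3s².
Approximate values (kJ/mol): O 1314, Mg 738, Al 578, Ar 1521.
So from lowest to highest: Al < Mg < O < Ar.

Al, Mg, O, Ar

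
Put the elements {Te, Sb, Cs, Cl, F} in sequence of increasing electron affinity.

Cs < Sb < Te < F < Cl

F is in period 2, group 17; Cl is in period 3, group 17; Sb is in period 5, group 15; Te is in period 5, group 16; Cs is in period 6, group 1.
EA tends to increase across a period and decrease down a group, though the pattern is less regular than for IE or radius.
Neither a single period nor a single group — weigh both effects.
Sb > Cs: relative to Cs, both the across-period and down-group shifts push Sb's electron affinity up.
Te > Sb: Te lies to the right of Sb in period 5, so the across-period effect alone puts Te higher.
F > Te: relative to Te, both the across-period and down-group shifts push F's electron affinity up.
Cl > F: this pair runs against the simple trend — see the exception note.
Note the exception: Cl has a higher electron affinity than F, contrary to the simple trend — F's small 2p subshell makes the incoming electron feel strong e⁻–e⁻ repulsion, so Cl actually releases more energy on gaining an electron.
Tabulated electron affinity (kJ/mol): F 328, Cl 349, Sb 103, Te 190, Cs 46.
So from lowest to highest: Cs < Sb < Te < F < Cl.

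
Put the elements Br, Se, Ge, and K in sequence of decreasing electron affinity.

Br > Se > Ge > K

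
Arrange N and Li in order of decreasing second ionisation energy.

Li, N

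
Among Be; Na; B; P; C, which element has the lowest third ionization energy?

IE_3 is the cost of taking one more electron from the +2 cation: Be²⁺ is the bare [He] core; Na²⁺ is already 1 electron into the core; B²⁺ still has 1 valence electron; P²⁺ still has 3 valence electrons; C²⁺ still has 2 valence electrons.
Pulling an electron out of a noble-gas core costs far more than removing a remaining valence electron, so Na and Be sit at the high end of IE_3.
Valence configurations: B²⁺ [He]2s¹, P²⁺ [Ne]3s²3p¹, C²⁺ [He]2s².
The numbers (kJ/mol): Be 14849, Na 6910, B 3660, P 2914, C 4620.
So the third ionization energies run P < B < C < Na < Be.

P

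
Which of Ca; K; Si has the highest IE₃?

Consider each +2 ion: Ca²⁺ is the bare [Ar] core; K²⁺ is already 1 electron into the core; Si²⁺ still has 2 valence electrons.
Core electrons are held far more tightly than valence electrons, so K and Ca top the IE_3 order.
The numbers (kJ/mol): Ca 4912, K 4420, Si 3232.
Putting it together, IE_3: Si < K < Ca.

Ca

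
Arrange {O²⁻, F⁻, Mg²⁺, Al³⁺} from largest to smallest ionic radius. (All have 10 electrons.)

O²⁻, F⁻, Mg²⁺, Al³⁺

All of these have 10 electrons, so size is governed by nuclear charge alone: the more protons, the stronger the pull on the same electron cloud, and the smaller the ion.
Nuclear charges: Al³⁺ (Z=13), Mg²⁺ (Z=12), F⁻ (Z=9), O²⁻ (Z=8).
Largest to smallest: O²⁻ > F⁻ > Mg²⁺ > Al³⁺.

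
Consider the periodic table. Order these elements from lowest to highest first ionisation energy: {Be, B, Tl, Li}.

Li is in period 2, group 1; Be is in period 2, group 2; B is in period 2, group 13; Tl is in period 6, group 13.
First ionization energy rises across a period (greater Z_eff holds electrons more tightly) and falls down a group (valence electrons are farther from the nucleus).
Here both period and group differ, so the two effects have to be weighed against each other.
Tl > Li: the two effects oppose for this pair; the across-period effect wins (589 vs 520 kJ/mol).
B > Tl: B sits above Tl in group 13, so the down-group effect alone puts B higher.
Be > B: this pair runs against the simple trend — see the exception note.
Note the exception: Be has a higher first ionization energy than B, contrary to the simple trend — removing B's lone 2p electron is easier than breaking Be's filled 2s².
For reference (kJ/mol): Li 520, Be 900, B 801, Tl 589.
So from lowest to highest: Li < Tl < B < Be.

Li, Tl, B, Be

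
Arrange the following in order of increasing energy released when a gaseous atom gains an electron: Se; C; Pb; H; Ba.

EA tends to increase across a period and decrease down a group, though the pattern is less regular than for IE or radius.
Here both period and group differ, so the two effects have to be weighed against each other.
Pb > Ba: both are in period 6; the period trend gives Pb the larger value.
H > Pb: period and group pull opposite ways; the down-group shift dominates (73 vs 35 kJ/mol).
C > H: the two effects oppose for this pair; the across-period effect wins (122 vs 73 kJ/mol).
Se > C: period and group pull opposite ways; the across-period shift dominates (195 vs 122 kJ/mol).
Approximate values (kJ/mol): H 73, C 122, Se 195, Ba 14, Pb 35.
So from lowest to highest: Ba < Pb < H < C < Se.

Ba < Pb < H < C < Se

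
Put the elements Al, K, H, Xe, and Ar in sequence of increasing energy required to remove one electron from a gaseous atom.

K < Al < Xe < H < Ar

H is in period 1, group 1; Al is in period 3, group 13; Ar is in period 3, group 18; K is in period 4, group 1; Xe is in period 5, group 18.
First ionization energy rises across a period (greater Z_eff holds electrons more tightly) and falls down a group (valence electrons are farther from the nucleus).
Neither a single period nor a single group — weigh both effects.
Al > K: both effects reinforce here, so Al is clearly the higher of the two.
Xe > Al: the two effects oppose for this pair; the across-period effect wins (1170 vs 578 kJ/mol).
H > Xe: period and group pull opposite ways; the down-group shift dominates (1312 vs 1170 kJ/mol).
Ar > H: period and group pull opposite ways; the across-period shift dominates (1521 vs 1312 kJ/mol).
Approximate values (kJ/mol): H 1312, Al 578, Ar 1521, K 419, Xe 1170.
So from lowest to highest: K < Al < Xe < H < Ar.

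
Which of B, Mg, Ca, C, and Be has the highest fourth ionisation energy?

Consider each +3 ion: B³⁺ is the bare [He] core; Mg³⁺ is already 1 electron into the core; Ca³⁺ is already 1 electron into the core; C³⁺ still has 1 valence electron; Be³⁺ is already 1 electron into the core.
Core electrons are held far more tightly than valence electrons, so Ca, Mg, Be and B top the IE_4 order.
Approximate IE_4 values (kJ/mol): B 25026, Mg 10543, Ca 6491, C 6223, Be 21007.
Overall IE_4 order: C < Ca < Mg < Be < B.

B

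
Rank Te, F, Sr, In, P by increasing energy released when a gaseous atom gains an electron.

Sr < In < P < Te < F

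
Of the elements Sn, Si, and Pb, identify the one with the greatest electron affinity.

Si

Atoms with high Z_eff and room in the valence shell (especially the halogens) have the most exothermic electron affinities.
All are in group 14, so electron affinity increases up the group.
The greatest electron affinity among these belongs to Si.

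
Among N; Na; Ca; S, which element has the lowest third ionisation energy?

S

After 2 electrons have been removed, what remains? N²⁺ still has 3 valence electrons; Na²⁺ is already 1 electron into the core; Ca²⁺ is the bare [Ar] core; S²⁺ still has 4 valence electrons.
Core electrons are held far more tightly than valence electrons, so Ca and Na top the IE_3 order.
Valence configurations: N²⁺ [He]2s²2p¹, S²⁺ [Ne]3s²3p².
The numbers (kJ/mol): N 4578, Na 6910, Ca 4912, S 3357.
Putting it together, IE_3: S < N < Ca < Na.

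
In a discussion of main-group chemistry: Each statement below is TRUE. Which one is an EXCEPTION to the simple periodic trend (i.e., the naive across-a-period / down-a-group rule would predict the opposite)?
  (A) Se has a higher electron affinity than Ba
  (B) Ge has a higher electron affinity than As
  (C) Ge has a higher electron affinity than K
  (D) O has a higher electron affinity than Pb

(B)

The general trend: electron affinity increases across a period and decreases down a group.
(A) Se (period 4, group 16) vs Ba (period 6, group 2): the stated order agrees with the simple trend.
(B) Ge (period 4, group 14) vs As (period 4, group 15): the stated order contradicts the simple trend.
(C) Ge (period 4, group 14) vs K (period 4, group 1): the stated order agrees with the simple trend.
(D) O (period 2, group 16) vs Pb (period 6, group 14): the stated order agrees with the simple trend.
The exception is (B): adding an electron to As's half-filled 4p³ is unfavourable, so Ge (4p²) has the more exothermic EA.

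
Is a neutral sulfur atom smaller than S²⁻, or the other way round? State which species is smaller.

S

Forming S²⁻ adds 2 electrons to S. More electron–electron repulsion in the same shell, with unchanged nuclear charge, lets the cloud expand.
An anion is larger than its parent atom: S²⁻ > S.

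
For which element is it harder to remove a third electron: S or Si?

The third ionization energy removes an electron from the +2 ion. For each element: S²⁺ still has 4 valence electrons; Si²⁺ still has 2 valence electrons.
All are still removing valence electrons, so compare the +2 ions as you would atoms: IE_3 generally rises across a period (higher Z_eff) and falls down a group (larger shell), subject to the usual subshell exceptions.
Valence configurations: S²⁺ [Ne]3s²3p², Si²⁺ [Ne]3s².
Approximate IE_3 values (kJ/mol): S 3357, Si 3232.
So the third ionization energies run Si < S.

S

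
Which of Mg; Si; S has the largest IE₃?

Consider each +2 ion: Mg²⁺ is the bare [Ne] core; Si²⁺ still has 2 valence electrons; S²⁺ still has 4 valence electrons.
Pulling an electron out of a noble-gas core costs far more than removing a remaining valence electron, so Mg sits at the high end of IE_3.
Valence configurations: Si²⁺ [Ne]3s², S²⁺ [Ne]3s²3p².
Tabulated IE_3 (kJ/mol): Mg 7733, Si 3232, S 3357.
Putting it together, IE_3: Si < S < Mg.

Mg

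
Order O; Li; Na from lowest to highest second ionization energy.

IE_2 is the cost of taking one more electron from the +1 cation: O⁺ still has 5 valence electrons; Li⁺ is the bare [He] core; Na⁺ is the bare [Ne] core.
Breaking into a closed-shell core is much more expensive than removing a leftover valence electron — Na and Li have the largest IE_2 here.
The numbers (kJ/mol): O 3388, Li 7298, Na 4562.
Overall IE_2 order: O < Na < Li.

O < Na < Li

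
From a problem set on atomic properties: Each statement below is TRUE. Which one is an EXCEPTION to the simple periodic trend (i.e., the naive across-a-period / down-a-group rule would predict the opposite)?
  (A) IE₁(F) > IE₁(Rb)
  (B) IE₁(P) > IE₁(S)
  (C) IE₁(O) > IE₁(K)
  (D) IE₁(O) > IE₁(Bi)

(B)

The general trend: first ionization energy increases across a period and decreases down a group.
(A) F (period 2, group 17) vs Rb (period 5, group 1): the stated order agrees with the simple trend.
(B) P (period 3, group 15) vs S (period 3, group 16): the stated order contradicts the simple trend.
(C) O (period 2, group 16) vs K (period 4, group 1): the stated order agrees with the simple trend.
(D) O (period 2, group 16) vs Bi (period 6, group 15): the stated order agrees with the simple trend.
The exception is (B): S (3p⁴) ionizes more easily than half-filled P (3p³) because the paired 3p electron in S is pushed out by e⁻–e⁻ repulsion.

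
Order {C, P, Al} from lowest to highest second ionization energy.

After 1 electron has been removed, what remains? C⁺ still has 3 valence electrons; P⁺ still has 4 valence electrons; Al⁺ still has 2 valence electrons.
All are still removing valence electrons, so compare the +1 ions as you would atoms: IE_2 generally rises across a period (higher Z_eff) and falls down a group (larger shell), subject to the usual subshell exceptions.
Valence configurations: C⁺ [He]2s²2p¹, P⁺ [Ne]3s²3p², Al⁺ [Ne]3s².
The numbers (kJ/mol): C 2353, P 1907, Al 1817.
Hence IE_2: Al < P < C.

Al, P, C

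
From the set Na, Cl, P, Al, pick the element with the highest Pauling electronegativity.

Na is in period 3, group 1; Al is in period 3, group 13; P is in period 3, group 15; Cl is in period 3, group 17.
Atoms toward the upper right of the periodic table pull bonding electrons most strongly.
All lie in period 3, so electronegativity increases left to right.
The highest Pauling electronegativity among these belongs to Cl.

Cl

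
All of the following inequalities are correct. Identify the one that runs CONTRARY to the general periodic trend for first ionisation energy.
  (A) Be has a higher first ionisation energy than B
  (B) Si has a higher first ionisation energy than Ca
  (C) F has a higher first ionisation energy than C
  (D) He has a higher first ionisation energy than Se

(A)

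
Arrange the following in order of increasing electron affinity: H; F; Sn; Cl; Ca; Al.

Ca < Al < H < Sn < F < Cl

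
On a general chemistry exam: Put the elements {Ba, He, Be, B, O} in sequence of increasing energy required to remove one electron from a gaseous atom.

Ba < B < Be < O < He

IE₁ increases left→right with effective nuclear charge and decreases top→bottom as the valence shell moves farther out.
Neither a single period nor a single group — weigh both effects.
B > Ba: relative to Ba, both the across-period and down-group shifts push B's first ionization energy up.
Be > B: this pair runs against the simple trend — see the exception note.
O > Be: O lies to the right of Be in period 2, so the across-period effect alone puts O higher.
He > O: both effects reinforce here, so He is clearly the higher of the two.
Note the exception: Be has a higher first ionization energy than B, contrary to the simple trend — removing B's lone 2p electron is easier than breaking Be's filled 2s².
Tabulated first ionization energy (kJ/mol): He 2372, Be 900, B 801, O 1314, Ba 503.
So from lowest to highest: Ba < B < Be < O < He.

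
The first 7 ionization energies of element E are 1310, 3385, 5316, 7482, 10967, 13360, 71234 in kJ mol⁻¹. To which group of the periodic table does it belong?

Look for the largest jump between consecutive ionization energies: IE7/IE6 ≈ 5.3, far larger than any earlier ratio.
That jump marks the point where a core electron is being removed. So the atom has 6 valence electrons.
A main-group element with 6 valence electrons is in group 16.

Group 16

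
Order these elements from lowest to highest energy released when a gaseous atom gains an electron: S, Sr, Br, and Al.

Al is in period 3, group 13; S is in period 3, group 16; Br is in period 4, group 17; Sr is in period 5, group 2.
Adding an electron releases more energy for atoms nearer the top right (short of the noble gases).
Neither a single period nor a single group — weigh both effects.
Al > Sr: relative to Sr, both the across-period and down-group shifts push Al's electron affinity up.
S > Al: both are in period 3; the period trend gives S the larger value.
Br > S: period and group pull opposite ways; the across-period shift dominates (325 vs 200 kJ/mol).
For reference (kJ/mol): Al 42, S 200, Br 325, Sr 5.
So from lowest to highest: Sr < Al < S < Br.

Sr, Al, S, Br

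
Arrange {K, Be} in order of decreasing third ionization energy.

Be > K

Consider each +2 ion: K²⁺ is already 1 electron into the core; Be²⁺ is the bare [He] core.
All of these are removing an electron from a noble-gas core or deeper; the smaller core (lower principal quantum number) is held far more tightly, and within a period the higher nuclear charge binds the same core more tightly.
Approximate IE_3 values (kJ/mol): K 4420, Be 14849.
Putting it together, IE_3: K < Be.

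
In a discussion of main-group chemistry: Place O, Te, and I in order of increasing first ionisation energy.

Te < I < O

O is in period 2, group 16; Te is in period 5, group 16; I is in period 5, group 17.
First ionization energy rises across a period (greater Z_eff holds electrons more tightly) and falls down a group (valence electrons are farther from the nucleus).
Here both period and group differ, so the two effects have to be weighed against each other.
I > Te: I lies to the right of Te in period 5, so the across-period effect alone puts I higher.
O > I: the two effects oppose for this pair; the down-group effect wins (1314 vs 1008 kJ/mol).
For reference (kJ/mol): O 1314, Te 869, I 1008.
So from lowest to highest: Te < I < O.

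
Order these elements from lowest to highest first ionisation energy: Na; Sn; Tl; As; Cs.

First ionization energy rises across a period (greater Z_eff holds electrons more tightly) and falls down a group (valence electrons are farther from the nucleus).
Neither a single period nor a single group — weigh both effects.
Na > Cs: Na sits above Cs in group 1, so the down-group effect alone puts Na higher.
Tl > Na: the two effects oppose for this pair; the across-period effect wins (589 vs 496 kJ/mol).
Sn > Tl: both effects reinforce here, so Sn is clearly the higher of the two.
As > Sn: both effects reinforce here, so As is clearly the higher of the two.
Approximate values (kJ/mol): Na 496, As 947, Sn 709, Cs 376, Tl 589.
So from lowest to highest: Cs < Na < Tl < Sn < As.

Cs < Na < Tl < Sn < As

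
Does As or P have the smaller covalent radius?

P is in period 3, group 15; As is in period 4, group 15.
Moving right in a period, electrons are added to the same shell under a stronger nuclear pull, so atoms get smaller; moving down, a new shell is opened and atoms get larger.
All are in group 15, so atomic radius increases down the group.
So P has the smaller covalent radius (P < As).

P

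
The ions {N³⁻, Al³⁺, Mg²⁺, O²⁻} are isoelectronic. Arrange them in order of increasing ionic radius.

All of these have 10 electrons, so size is governed by nuclear charge alone: the more protons, the stronger the pull on the same electron cloud, and the smaller the ion.
Nuclear charges: Al³⁺ (Z=13), Mg²⁺ (Z=12), O²⁻ (Z=8), N³⁻ (Z=7).
Smallest to largest: Al³⁺ < Mg²⁺ < O²⁻ < N³⁻.

Al³⁺ < Mg²⁺ < O²⁻ < N³⁻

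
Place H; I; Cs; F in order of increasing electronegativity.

H is in period 1, group 1; F is in period 2, group 17; I is in period 5, group 17; Cs is in period 6, group 1.
Smaller atoms with higher effective nuclear charge are more electronegative.
Here both period and group differ, so the two effects have to be weighed against each other.
H > Cs: they share group 1; the group trend gives H the larger value.
I > H: the two effects oppose for this pair; the across-period effect wins (2.66 vs 2.20).
F > I: they share group 17; the group trend gives F the larger value.
Tabulated electronegativity (Pauling): H 2.20, F 3.98, I 2.66, Cs 0.79.
So from lowest to highest: Cs < H < I < F.

Cs < H < I < F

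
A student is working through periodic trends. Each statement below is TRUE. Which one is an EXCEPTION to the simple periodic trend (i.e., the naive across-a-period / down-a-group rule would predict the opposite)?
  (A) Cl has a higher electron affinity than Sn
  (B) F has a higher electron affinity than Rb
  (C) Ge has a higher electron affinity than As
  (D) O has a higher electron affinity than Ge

(C)

The general trend: electron affinity increases across a period and decreases down a group.
(A) Cl (period 3, group 17) vs Sn (period 5, group 14): the stated order agrees with the simple trend.
(B) F (period 2, group 17) vs Rb (period 5, group 1): the stated order agrees with the simple trend.
(C) Ge (period 4, group 14) vs As (period 4, group 15): the stated order contradicts the simple trend.
(D) O (period 2, group 16) vs Ge (period 4, group 14): the stated order agrees with the simple trend.
The exception is (C): adding an electron to As's half-filled 4p³ is unfavourable, so Ge (4p²) has the more exothermic EA.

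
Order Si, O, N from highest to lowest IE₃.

O > N > Si

Consider each +2 ion: Si²⁺ still has 2 valence electrons; O²⁺ still has 4 valence electrons; N²⁺ still has 3 valence electrons.
All are still removing valence electrons, so compare the +2 ions as you would atoms: IE_3 generally rises across a period (higher Z_eff) and falls down a group (larger shell), subject to the usual subshell exceptions.
Valence configurations: Si²⁺ [Ne]3s², O²⁺ [He]2s²2p², N²⁺ [He]2s²2p¹.
Tabulated IE_3 (kJ/mol): Si 3232, O 5300, N 4578.
Putting it together, IE_3: Si < N < O.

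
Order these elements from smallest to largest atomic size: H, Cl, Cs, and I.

H, Cl, I, Cs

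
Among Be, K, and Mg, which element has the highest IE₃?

Be

Consider each +2 ion: Be²⁺ is the bare [He] core; K²⁺ is already 1 electron into the core; Mg²⁺ is the bare [Ne] core.
All of these are removing an electron from a noble-gas core or deeper; the smaller core (lower principal quantum number) is held far more tightly, and within a period the higher nuclear charge binds the same core more tightly.
The numbers (kJ/mol): Be 14849, K 4420, Mg 7733.
Hence IE_3: K < Mg < Be.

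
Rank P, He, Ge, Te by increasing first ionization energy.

Removing the outermost electron gets harder across a period and easier down a group.
These span different periods and groups, so the two trends combine.
Te > Ge: the two effects oppose for this pair; the across-period effect wins (869 vs 762 kJ/mol).
P > Te: period and group pull opposite ways; the down-group shift dominates (1012 vs 869 kJ/mol).
He > P: relative to P, both the across-period and down-group shifts push He's first ionization energy up.
Tabulated first ionization energy (kJ/mol): He 2372, P 1012, Ge 762, Te 869.
So from lowest to highest: Ge < Te < P < He.

Ge < Te < P < He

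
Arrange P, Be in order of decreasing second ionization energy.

P > Be

The second ionization energy removes an electron from the +1 ion. For each element: P⁺ still has 4 valence electrons; Be⁺ still has 1 valence electron.
All are still removing valence electrons, so compare the +1 ions as you would atoms: IE_2 generally rises across a period (higher Z_eff) and falls down a group (larger shell), subject to the usual subshell exceptions.
Valence configurations: P⁺ [Ne]3s²3p², Be⁺ [He]2s¹.
Tabulated IE_2 (kJ/mol): P 1907, Be 1757.
So the second ionization energies run Be < P.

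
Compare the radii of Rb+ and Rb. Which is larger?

Rb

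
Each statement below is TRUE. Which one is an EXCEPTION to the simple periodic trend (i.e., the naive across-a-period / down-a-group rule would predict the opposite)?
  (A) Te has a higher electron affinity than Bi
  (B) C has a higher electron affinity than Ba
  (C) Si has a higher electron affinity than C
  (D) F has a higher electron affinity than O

(C)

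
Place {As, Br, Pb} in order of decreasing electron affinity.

Br, As, Pb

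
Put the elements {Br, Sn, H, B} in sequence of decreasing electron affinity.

Br > Sn > H > B

EA tends to increase across a period and decrease down a group, though the pattern is less regular than for IE or radius.
These span different periods and groups, so the two trends combine.
H > B: period and group pull opposite ways; the down-group shift dominates (73 vs 27 kJ/mol).
Sn > H: the two effects oppose for this pair; the across-period effect wins (107 vs 73 kJ/mol).
Br > Sn: relative to Sn, both the across-period and down-group shifts push Br's electron affinity up.
For reference (kJ/mol): H 73, B 27, Br 325, Sn 107.
So from highest to lowest: Br > Sn > H > B.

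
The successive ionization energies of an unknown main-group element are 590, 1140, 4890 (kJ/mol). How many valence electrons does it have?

2

Look for the largest jump between consecutive ionization energies: IE3/IE2 ≈ 4.3, far larger than any earlier ratio.
That jump marks the point where a core electron is being removed. So the atom has 2 valence electrons.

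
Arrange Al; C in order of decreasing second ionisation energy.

The second ionization energy removes an electron from the +1 ion. For each element: Al⁺ still has 2 valence electrons; C⁺ still has 3 valence electrons.
All are still removing valence electrons, so compare the +1 ions as you would atoms: IE_2 generally rises across a period (higher Z_eff) and falls down a group (larger shell), subject to the usual subshell exceptions.
Valence configurations: Al⁺ [Ne]3s², C⁺ [He]2s²2p¹.
Approximate IE_2 values (kJ/mol): Al 1817, C 2353.
Putting it together, IE_2: Al < C.

C > Al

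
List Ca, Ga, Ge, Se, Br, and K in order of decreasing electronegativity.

Br > Se > Ge > Ga > Ca > K

K is in period 4, group 1; Ca is in period 4, group 2; Ga is in period 4, group 13; Ge is in period 4, group 14; Se is in period 4, group 16; Br is in period 4, group 17.
EN rises left→right (higher Z_eff, smaller atoms) and falls top→bottom (larger, more shielded atoms).
All lie in period 4, so electronegativity increases left to right.
So from highest to lowest: Br > Se > Ge > Ga > Ca > K.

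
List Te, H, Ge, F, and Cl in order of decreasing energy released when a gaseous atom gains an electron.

H is in period 1, group 1; F is in period 2, group 17; Cl is in period 3, group 17; Ge is in period 4, group 14; Te is in period 5, group 16.
Adding an electron releases more energy for atoms nearer the top right (short of the noble gases).
Here both period and group differ, so the two effects have to be weighed against each other.
Ge > H: period and group pull opposite ways; the across-period shift dominates (119 vs 73 kJ/mol).
Te > Ge: the two effects oppose for this pair; the across-period effect wins (190 vs 119 kJ/mol).
F > Te: both effects reinforce here, so F is clearly the higher of the two.
Cl > F: this pair runs against the simple trend — see the exception note.
Note the exception: Cl has a higher electron affinity than F, contrary to the simple trend — F's small 2p subshell makes the incoming electron feel strong e⁻–e⁻ repulsion, so Cl actually releases more energy on gaining an electron.
For reference (kJ/mol): H 73, F 328, Cl 349, Ge 119, Te 190.
So from highest to lowest: Cl > F > Te > Ge > H.

Cl > F > Te > Ge > H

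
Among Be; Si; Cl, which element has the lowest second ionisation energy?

Consider each +1 ion: Be⁺ still has 1 valence electron; Si⁺ still has 3 valence electrons; Cl⁺ still has 6 valence electrons.
All are still removing valence electrons, so compare the +1 ions as you would atoms: IE_2 generally rises across a period (higher Z_eff) and falls down a group (larger shell), subject to the usual subshell exceptions.
Valence configurations: Be⁺ [He]2s¹, Si⁺ [Ne]3s²3p¹, Cl⁺ [Ne]3s²3p⁴.
Tabulated IE_2 (kJ/mol): Be 1757, Si 1577, Cl 2298.
Overall IE_2 order: Si < Be < Cl.

Si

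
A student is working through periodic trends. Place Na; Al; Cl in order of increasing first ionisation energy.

Na, Al, Cl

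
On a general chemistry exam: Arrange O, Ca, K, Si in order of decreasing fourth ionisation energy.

O > Ca > K > Si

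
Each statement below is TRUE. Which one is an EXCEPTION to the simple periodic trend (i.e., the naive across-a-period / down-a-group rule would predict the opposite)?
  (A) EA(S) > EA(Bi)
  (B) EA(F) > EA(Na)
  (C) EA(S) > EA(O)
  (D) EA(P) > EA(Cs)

(C)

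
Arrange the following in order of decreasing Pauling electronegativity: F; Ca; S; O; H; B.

F, O, S, H, B, Ca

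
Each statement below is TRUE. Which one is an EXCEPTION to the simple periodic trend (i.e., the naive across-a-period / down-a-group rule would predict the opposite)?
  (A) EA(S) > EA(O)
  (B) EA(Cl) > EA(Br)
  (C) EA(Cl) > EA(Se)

(A)

The general trend: electron affinity increases across a period and decreases down a group.
(A) S (period 3, group 16) vs O (period 2, group 16): the stated order contradicts the simple trend.
(B) Cl (period 3, group 17) vs Br (period 4, group 17): the stated order agrees with the simple trend.
(C) Cl (period 3, group 17) vs Se (period 4, group 16): the stated order agrees with the simple trend.
The exception is (A): the compact 2p subshell of O repels the added electron more than S's larger 3p does.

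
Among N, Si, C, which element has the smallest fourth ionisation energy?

Si

After 3 electrons have been removed, what remains? N³⁺ still has 2 valence electrons; Si³⁺ still has 1 valence electron; C³⁺ still has 1 valence electron.
All are still removing valence electrons, so compare the +3 ions as you would atoms: IE_4 generally rises across a period (higher Z_eff) and falls down a group (larger shell), subject to the usual subshell exceptions.
Valence configurations: N³⁺ [He]2s², Si³⁺ [Ne]3s¹, C³⁺ [He]2s¹.
Tabulated IE_4 (kJ/mol): N 7475, Si 4356, C 6223.
So the fourth ionization energies run Si < C < N.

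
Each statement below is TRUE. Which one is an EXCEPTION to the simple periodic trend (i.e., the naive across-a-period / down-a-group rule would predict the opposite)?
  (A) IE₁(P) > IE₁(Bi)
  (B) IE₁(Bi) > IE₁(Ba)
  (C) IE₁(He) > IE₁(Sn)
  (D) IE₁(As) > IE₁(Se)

The general trend: first ionisation energy increases across a period and decreases down a group.
(A) P (period 3, group 15) vs Bi (period 6, group 15): the stated order agrees with the simple trend.
(B) Bi (period 6, group 15) vs Ba (period 6, group 2): the stated order agrees with the simple trend.
(C) He (period 1, group 18) vs Sn (period 5, group 14): the stated order agrees with the simple trend.
(D) As (period 4, group 15) vs Se (period 4, group 16): the stated order contradicts the simple trend.
The exception is (D): Se (4p⁴) ionizes more easily than half-filled As (4p³).

(D)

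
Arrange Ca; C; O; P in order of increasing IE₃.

IE_3 is the cost of taking one more electron from the +2 cation: Ca²⁺ is the bare [Ar] core; C²⁺ still has 2 valence electrons; O²⁺ still has 4 valence electrons; P²⁺ still has 3 valence electrons.
Usually core removal costs more than valence removal, but here the competition is close: a tightly held n=2 valence electron can cost more to remove than an n=3 core electron, so the actual values have to decide it.
Valence configurations: C²⁺ [He]2s², O²⁺ [He]2s²2p², P²⁺ [Ne]3s²3p¹.
Tabulated IE_3 (kJ/mol): Ca 4912, C 4620, O 5300, P 2914.
So the third ionization energies run P < C < Ca < O.

P < C < Ca < O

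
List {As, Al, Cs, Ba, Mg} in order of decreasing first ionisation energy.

Mg is in period 3, group 2; Al is in period 3, group 13; As is in period 4, group 15; Cs is in period 6, group 1; Ba is in period 6, group 2.
First ionization energy rises across a period (greater Z_eff holds electrons more tightly) and falls down a group (valence electrons are farther from the nucleus).
Here both period and group differ, so the two effects have to be weighed against each other.
Ba > Cs: Ba lies to the right of Cs in period 6, so the across-period effect alone puts Ba higher.
Al > Ba: relative to Ba, both the across-period and down-group shifts push Al's first ionization energy up.
Mg > Al: this pair runs against the simple trend — see the exception note.
As > Mg: the two effects oppose for this pair; the across-period effect wins (947 vs 738 kJ/mol).
Note the exception: Mg has a higher first ionization energy than Al, contrary to the simple trend — Al's single 3p electron is easier to remove than one from Mg's filled 3s².
Tabulated first ionization energy (kJ/mol): Mg 738, Al 578, As 947, Cs 376, Ba 503.
So from highest to lowest: As > Mg > Al > Ba > Cs.

As > Mg > Al > Ba > Cs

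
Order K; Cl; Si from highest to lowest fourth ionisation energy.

Consider each +3 ion: K³⁺ is already 2 electrons into the core; Cl³⁺ still has 4 valence electrons; Si³⁺ still has 1 valence electron.
Breaking into a closed-shell core is much more expensive than removing a leftover valence electron — K has the largest IE_4 here.
Valence configurations: Cl³⁺ [Ne]3s²3p², Si³⁺ [Ne]3s¹.
Tabulated IE_4 (kJ/mol): K 5877, Cl 5159, Si 4356.
Putting it together, IE_4: Si < Cl < K.

K > Cl > Si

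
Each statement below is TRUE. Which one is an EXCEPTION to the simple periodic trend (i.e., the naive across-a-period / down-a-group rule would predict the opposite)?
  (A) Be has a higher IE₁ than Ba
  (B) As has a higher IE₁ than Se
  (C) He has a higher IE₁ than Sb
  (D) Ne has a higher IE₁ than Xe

(B)

The general trend: IE₁ increases across a period and decreases down a group.
(A) Be (period 2, group 2) vs Ba (period 6, group 2): the stated order agrees with the simple trend.
(B) As (period 4, group 15) vs Se (period 4, group 16): the stated order contradicts the simple trend.
(C) He (period 1, group 18) vs Sb (period 5, group 15): the stated order agrees with the simple trend.
(D) Ne (period 2, group 18) vs Xe (period 5, group 18): the stated order agrees with the simple trend.
The exception is (B): Se (4p⁴) ionizes more easily than half-filled As (4p³).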